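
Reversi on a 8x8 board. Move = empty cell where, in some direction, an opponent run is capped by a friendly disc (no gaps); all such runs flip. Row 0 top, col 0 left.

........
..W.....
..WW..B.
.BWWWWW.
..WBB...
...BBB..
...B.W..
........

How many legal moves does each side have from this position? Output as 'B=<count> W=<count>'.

Answer: B=10 W=11

Derivation:
-- B to move --
(0,1): no bracket -> illegal
(0,2): no bracket -> illegal
(0,3): no bracket -> illegal
(1,1): flips 2 -> legal
(1,3): flips 3 -> legal
(1,4): no bracket -> illegal
(2,1): flips 1 -> legal
(2,4): flips 1 -> legal
(2,5): flips 1 -> legal
(2,7): no bracket -> illegal
(3,7): flips 5 -> legal
(4,1): flips 1 -> legal
(4,5): no bracket -> illegal
(4,6): flips 1 -> legal
(4,7): no bracket -> illegal
(5,1): no bracket -> illegal
(5,2): no bracket -> illegal
(5,6): no bracket -> illegal
(6,4): no bracket -> illegal
(6,6): no bracket -> illegal
(7,4): no bracket -> illegal
(7,5): flips 1 -> legal
(7,6): flips 1 -> legal
B mobility = 10
-- W to move --
(1,5): no bracket -> illegal
(1,6): flips 1 -> legal
(1,7): flips 1 -> legal
(2,0): flips 1 -> legal
(2,1): no bracket -> illegal
(2,5): no bracket -> illegal
(2,7): no bracket -> illegal
(3,0): flips 1 -> legal
(3,7): no bracket -> illegal
(4,0): flips 1 -> legal
(4,1): no bracket -> illegal
(4,5): flips 3 -> legal
(4,6): no bracket -> illegal
(5,2): flips 1 -> legal
(5,6): no bracket -> illegal
(6,2): flips 2 -> legal
(6,4): flips 3 -> legal
(6,6): flips 2 -> legal
(7,2): no bracket -> illegal
(7,3): flips 3 -> legal
(7,4): no bracket -> illegal
W mobility = 11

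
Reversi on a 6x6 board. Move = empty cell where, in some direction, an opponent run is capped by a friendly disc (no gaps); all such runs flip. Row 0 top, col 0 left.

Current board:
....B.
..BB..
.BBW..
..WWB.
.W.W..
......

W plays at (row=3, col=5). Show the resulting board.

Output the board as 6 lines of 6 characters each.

Answer: ....B.
..BB..
.BBW..
..WWWW
.W.W..
......

Derivation:
Place W at (3,5); scan 8 dirs for brackets.
Dir NW: first cell '.' (not opp) -> no flip
Dir N: first cell '.' (not opp) -> no flip
Dir NE: edge -> no flip
Dir W: opp run (3,4) capped by W -> flip
Dir E: edge -> no flip
Dir SW: first cell '.' (not opp) -> no flip
Dir S: first cell '.' (not opp) -> no flip
Dir SE: edge -> no flip
All flips: (3,4)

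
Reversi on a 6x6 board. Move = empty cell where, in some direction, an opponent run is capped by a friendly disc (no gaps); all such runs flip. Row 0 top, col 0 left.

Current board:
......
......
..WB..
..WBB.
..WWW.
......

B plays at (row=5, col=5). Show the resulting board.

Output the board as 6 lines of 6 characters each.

Place B at (5,5); scan 8 dirs for brackets.
Dir NW: opp run (4,4) capped by B -> flip
Dir N: first cell '.' (not opp) -> no flip
Dir NE: edge -> no flip
Dir W: first cell '.' (not opp) -> no flip
Dir E: edge -> no flip
Dir SW: edge -> no flip
Dir S: edge -> no flip
Dir SE: edge -> no flip
All flips: (4,4)

Answer: ......
......
..WB..
..WBB.
..WWB.
.....B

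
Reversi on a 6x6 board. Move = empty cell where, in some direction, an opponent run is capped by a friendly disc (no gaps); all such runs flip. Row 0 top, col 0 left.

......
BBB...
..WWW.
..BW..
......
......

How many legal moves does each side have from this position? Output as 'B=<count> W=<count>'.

Answer: B=3 W=6

Derivation:
-- B to move --
(1,3): no bracket -> illegal
(1,4): flips 1 -> legal
(1,5): no bracket -> illegal
(2,1): no bracket -> illegal
(2,5): no bracket -> illegal
(3,1): no bracket -> illegal
(3,4): flips 2 -> legal
(3,5): no bracket -> illegal
(4,2): no bracket -> illegal
(4,3): no bracket -> illegal
(4,4): flips 2 -> legal
B mobility = 3
-- W to move --
(0,0): flips 1 -> legal
(0,1): flips 1 -> legal
(0,2): flips 1 -> legal
(0,3): no bracket -> illegal
(1,3): no bracket -> illegal
(2,0): no bracket -> illegal
(2,1): no bracket -> illegal
(3,1): flips 1 -> legal
(4,1): flips 1 -> legal
(4,2): flips 1 -> legal
(4,3): no bracket -> illegal
W mobility = 6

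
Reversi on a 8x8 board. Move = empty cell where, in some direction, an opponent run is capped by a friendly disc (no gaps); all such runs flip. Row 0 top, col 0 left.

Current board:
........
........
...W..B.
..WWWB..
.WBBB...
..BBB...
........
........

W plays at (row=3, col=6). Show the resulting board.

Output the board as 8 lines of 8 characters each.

Place W at (3,6); scan 8 dirs for brackets.
Dir NW: first cell '.' (not opp) -> no flip
Dir N: opp run (2,6), next='.' -> no flip
Dir NE: first cell '.' (not opp) -> no flip
Dir W: opp run (3,5) capped by W -> flip
Dir E: first cell '.' (not opp) -> no flip
Dir SW: first cell '.' (not opp) -> no flip
Dir S: first cell '.' (not opp) -> no flip
Dir SE: first cell '.' (not opp) -> no flip
All flips: (3,5)

Answer: ........
........
...W..B.
..WWWWW.
.WBBB...
..BBB...
........
........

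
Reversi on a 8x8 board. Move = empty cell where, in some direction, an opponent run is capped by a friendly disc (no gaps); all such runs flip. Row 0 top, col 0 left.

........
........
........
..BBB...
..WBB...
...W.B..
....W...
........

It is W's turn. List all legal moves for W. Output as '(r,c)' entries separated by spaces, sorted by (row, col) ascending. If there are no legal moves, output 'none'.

Answer: (2,2) (2,3) (2,4) (3,5) (4,5) (4,6)

Derivation:
(2,1): no bracket -> illegal
(2,2): flips 1 -> legal
(2,3): flips 2 -> legal
(2,4): flips 1 -> legal
(2,5): no bracket -> illegal
(3,1): no bracket -> illegal
(3,5): flips 1 -> legal
(4,1): no bracket -> illegal
(4,5): flips 2 -> legal
(4,6): flips 1 -> legal
(5,2): no bracket -> illegal
(5,4): no bracket -> illegal
(5,6): no bracket -> illegal
(6,5): no bracket -> illegal
(6,6): no bracket -> illegal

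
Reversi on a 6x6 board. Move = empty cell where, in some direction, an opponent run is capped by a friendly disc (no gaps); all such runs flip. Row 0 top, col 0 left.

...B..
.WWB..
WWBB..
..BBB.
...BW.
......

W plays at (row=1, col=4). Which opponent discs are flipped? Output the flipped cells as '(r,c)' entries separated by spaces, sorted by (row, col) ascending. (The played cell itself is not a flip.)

Dir NW: opp run (0,3), next=edge -> no flip
Dir N: first cell '.' (not opp) -> no flip
Dir NE: first cell '.' (not opp) -> no flip
Dir W: opp run (1,3) capped by W -> flip
Dir E: first cell '.' (not opp) -> no flip
Dir SW: opp run (2,3) (3,2), next='.' -> no flip
Dir S: first cell '.' (not opp) -> no flip
Dir SE: first cell '.' (not opp) -> no flip

Answer: (1,3)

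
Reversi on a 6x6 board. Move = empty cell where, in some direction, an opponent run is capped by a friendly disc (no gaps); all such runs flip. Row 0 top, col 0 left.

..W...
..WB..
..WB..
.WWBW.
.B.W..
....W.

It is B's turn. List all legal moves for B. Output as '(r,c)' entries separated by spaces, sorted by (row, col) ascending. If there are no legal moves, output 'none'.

Answer: (0,1) (1,1) (2,1) (3,0) (3,5) (4,0) (4,5) (5,3)

Derivation:
(0,1): flips 1 -> legal
(0,3): no bracket -> illegal
(1,1): flips 2 -> legal
(2,0): no bracket -> illegal
(2,1): flips 2 -> legal
(2,4): no bracket -> illegal
(2,5): no bracket -> illegal
(3,0): flips 2 -> legal
(3,5): flips 1 -> legal
(4,0): flips 2 -> legal
(4,2): no bracket -> illegal
(4,4): no bracket -> illegal
(4,5): flips 1 -> legal
(5,2): no bracket -> illegal
(5,3): flips 1 -> legal
(5,5): no bracket -> illegal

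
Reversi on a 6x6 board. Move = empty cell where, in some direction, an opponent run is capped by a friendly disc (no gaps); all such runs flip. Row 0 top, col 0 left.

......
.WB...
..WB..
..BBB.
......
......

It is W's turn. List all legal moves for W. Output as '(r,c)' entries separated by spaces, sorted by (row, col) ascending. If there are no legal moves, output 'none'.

(0,1): no bracket -> illegal
(0,2): flips 1 -> legal
(0,3): no bracket -> illegal
(1,3): flips 1 -> legal
(1,4): no bracket -> illegal
(2,1): no bracket -> illegal
(2,4): flips 1 -> legal
(2,5): no bracket -> illegal
(3,1): no bracket -> illegal
(3,5): no bracket -> illegal
(4,1): no bracket -> illegal
(4,2): flips 1 -> legal
(4,3): no bracket -> illegal
(4,4): flips 1 -> legal
(4,5): no bracket -> illegal

Answer: (0,2) (1,3) (2,4) (4,2) (4,4)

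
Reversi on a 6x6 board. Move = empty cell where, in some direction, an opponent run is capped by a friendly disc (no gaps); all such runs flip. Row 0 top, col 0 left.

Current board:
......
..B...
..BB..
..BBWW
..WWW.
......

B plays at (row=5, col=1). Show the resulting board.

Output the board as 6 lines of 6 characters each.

Place B at (5,1); scan 8 dirs for brackets.
Dir NW: first cell '.' (not opp) -> no flip
Dir N: first cell '.' (not opp) -> no flip
Dir NE: opp run (4,2) capped by B -> flip
Dir W: first cell '.' (not opp) -> no flip
Dir E: first cell '.' (not opp) -> no flip
Dir SW: edge -> no flip
Dir S: edge -> no flip
Dir SE: edge -> no flip
All flips: (4,2)

Answer: ......
..B...
..BB..
..BBWW
..BWW.
.B....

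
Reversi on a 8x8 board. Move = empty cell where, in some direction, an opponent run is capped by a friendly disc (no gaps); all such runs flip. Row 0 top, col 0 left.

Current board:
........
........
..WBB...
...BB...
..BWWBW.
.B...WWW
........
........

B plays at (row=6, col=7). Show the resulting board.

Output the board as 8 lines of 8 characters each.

Answer: ........
........
..WBB...
...BB...
..BWWBW.
.B...WBW
.......B
........

Derivation:
Place B at (6,7); scan 8 dirs for brackets.
Dir NW: opp run (5,6) capped by B -> flip
Dir N: opp run (5,7), next='.' -> no flip
Dir NE: edge -> no flip
Dir W: first cell '.' (not opp) -> no flip
Dir E: edge -> no flip
Dir SW: first cell '.' (not opp) -> no flip
Dir S: first cell '.' (not opp) -> no flip
Dir SE: edge -> no flip
All flips: (5,6)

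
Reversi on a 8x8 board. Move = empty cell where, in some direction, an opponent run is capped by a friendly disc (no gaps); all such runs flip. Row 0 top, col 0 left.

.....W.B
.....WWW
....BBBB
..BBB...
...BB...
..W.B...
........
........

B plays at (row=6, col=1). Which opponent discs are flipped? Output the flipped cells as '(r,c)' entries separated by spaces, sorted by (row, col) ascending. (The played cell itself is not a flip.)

Answer: (5,2)

Derivation:
Dir NW: first cell '.' (not opp) -> no flip
Dir N: first cell '.' (not opp) -> no flip
Dir NE: opp run (5,2) capped by B -> flip
Dir W: first cell '.' (not opp) -> no flip
Dir E: first cell '.' (not opp) -> no flip
Dir SW: first cell '.' (not opp) -> no flip
Dir S: first cell '.' (not opp) -> no flip
Dir SE: first cell '.' (not opp) -> no flip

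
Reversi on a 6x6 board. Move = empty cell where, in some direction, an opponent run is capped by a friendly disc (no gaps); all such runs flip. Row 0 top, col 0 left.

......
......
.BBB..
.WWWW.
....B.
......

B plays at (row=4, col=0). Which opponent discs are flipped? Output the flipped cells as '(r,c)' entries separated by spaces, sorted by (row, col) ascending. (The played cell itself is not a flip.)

Dir NW: edge -> no flip
Dir N: first cell '.' (not opp) -> no flip
Dir NE: opp run (3,1) capped by B -> flip
Dir W: edge -> no flip
Dir E: first cell '.' (not opp) -> no flip
Dir SW: edge -> no flip
Dir S: first cell '.' (not opp) -> no flip
Dir SE: first cell '.' (not opp) -> no flip

Answer: (3,1)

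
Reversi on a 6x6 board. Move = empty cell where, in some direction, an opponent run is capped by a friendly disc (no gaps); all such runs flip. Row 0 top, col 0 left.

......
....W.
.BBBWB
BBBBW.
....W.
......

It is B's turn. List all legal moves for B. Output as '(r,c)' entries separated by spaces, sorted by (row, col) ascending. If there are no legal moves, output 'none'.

Answer: (0,3) (0,5) (1,5) (3,5) (4,3) (4,5) (5,5)

Derivation:
(0,3): flips 1 -> legal
(0,4): no bracket -> illegal
(0,5): flips 1 -> legal
(1,3): no bracket -> illegal
(1,5): flips 1 -> legal
(3,5): flips 1 -> legal
(4,3): flips 1 -> legal
(4,5): flips 1 -> legal
(5,3): no bracket -> illegal
(5,4): no bracket -> illegal
(5,5): flips 1 -> legal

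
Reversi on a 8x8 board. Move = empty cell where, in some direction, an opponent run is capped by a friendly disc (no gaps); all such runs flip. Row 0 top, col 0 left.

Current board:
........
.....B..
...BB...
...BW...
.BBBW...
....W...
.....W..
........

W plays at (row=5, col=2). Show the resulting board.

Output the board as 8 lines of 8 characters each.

Place W at (5,2); scan 8 dirs for brackets.
Dir NW: opp run (4,1), next='.' -> no flip
Dir N: opp run (4,2), next='.' -> no flip
Dir NE: opp run (4,3) capped by W -> flip
Dir W: first cell '.' (not opp) -> no flip
Dir E: first cell '.' (not opp) -> no flip
Dir SW: first cell '.' (not opp) -> no flip
Dir S: first cell '.' (not opp) -> no flip
Dir SE: first cell '.' (not opp) -> no flip
All flips: (4,3)

Answer: ........
.....B..
...BB...
...BW...
.BBWW...
..W.W...
.....W..
........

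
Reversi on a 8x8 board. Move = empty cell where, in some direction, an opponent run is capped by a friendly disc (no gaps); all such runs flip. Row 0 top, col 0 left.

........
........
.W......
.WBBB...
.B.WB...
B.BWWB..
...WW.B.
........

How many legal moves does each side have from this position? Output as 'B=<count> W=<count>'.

-- B to move --
(1,0): flips 1 -> legal
(1,1): flips 2 -> legal
(1,2): no bracket -> illegal
(2,0): no bracket -> illegal
(2,2): no bracket -> illegal
(3,0): flips 1 -> legal
(4,0): no bracket -> illegal
(4,2): flips 1 -> legal
(4,5): no bracket -> illegal
(6,2): flips 1 -> legal
(6,5): flips 2 -> legal
(7,2): no bracket -> illegal
(7,3): flips 4 -> legal
(7,4): flips 3 -> legal
(7,5): no bracket -> illegal
B mobility = 8
-- W to move --
(2,2): no bracket -> illegal
(2,3): flips 1 -> legal
(2,4): flips 2 -> legal
(2,5): flips 1 -> legal
(3,0): flips 2 -> legal
(3,5): flips 4 -> legal
(4,0): no bracket -> illegal
(4,2): no bracket -> illegal
(4,5): flips 1 -> legal
(4,6): flips 1 -> legal
(5,1): flips 2 -> legal
(5,6): flips 1 -> legal
(5,7): no bracket -> illegal
(6,0): no bracket -> illegal
(6,1): flips 1 -> legal
(6,2): no bracket -> illegal
(6,5): no bracket -> illegal
(6,7): no bracket -> illegal
(7,5): no bracket -> illegal
(7,6): no bracket -> illegal
(7,7): no bracket -> illegal
W mobility = 10

Answer: B=8 W=10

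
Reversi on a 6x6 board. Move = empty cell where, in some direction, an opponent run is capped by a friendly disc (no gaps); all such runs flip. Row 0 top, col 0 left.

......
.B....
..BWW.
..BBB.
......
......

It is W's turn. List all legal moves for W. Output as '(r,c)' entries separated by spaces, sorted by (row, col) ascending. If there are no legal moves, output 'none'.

Answer: (2,1) (4,1) (4,2) (4,3) (4,4) (4,5)

Derivation:
(0,0): no bracket -> illegal
(0,1): no bracket -> illegal
(0,2): no bracket -> illegal
(1,0): no bracket -> illegal
(1,2): no bracket -> illegal
(1,3): no bracket -> illegal
(2,0): no bracket -> illegal
(2,1): flips 1 -> legal
(2,5): no bracket -> illegal
(3,1): no bracket -> illegal
(3,5): no bracket -> illegal
(4,1): flips 1 -> legal
(4,2): flips 1 -> legal
(4,3): flips 1 -> legal
(4,4): flips 1 -> legal
(4,5): flips 1 -> legal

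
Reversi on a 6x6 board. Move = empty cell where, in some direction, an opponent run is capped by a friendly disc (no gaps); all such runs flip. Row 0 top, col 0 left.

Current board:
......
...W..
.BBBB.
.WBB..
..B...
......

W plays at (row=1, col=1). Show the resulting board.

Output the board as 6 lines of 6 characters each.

Place W at (1,1); scan 8 dirs for brackets.
Dir NW: first cell '.' (not opp) -> no flip
Dir N: first cell '.' (not opp) -> no flip
Dir NE: first cell '.' (not opp) -> no flip
Dir W: first cell '.' (not opp) -> no flip
Dir E: first cell '.' (not opp) -> no flip
Dir SW: first cell '.' (not opp) -> no flip
Dir S: opp run (2,1) capped by W -> flip
Dir SE: opp run (2,2) (3,3), next='.' -> no flip
All flips: (2,1)

Answer: ......
.W.W..
.WBBB.
.WBB..
..B...
......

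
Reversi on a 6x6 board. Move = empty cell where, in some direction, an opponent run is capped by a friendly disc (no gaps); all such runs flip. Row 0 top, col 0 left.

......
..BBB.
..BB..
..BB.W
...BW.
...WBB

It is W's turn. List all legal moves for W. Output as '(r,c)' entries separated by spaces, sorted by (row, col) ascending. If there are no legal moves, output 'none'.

(0,1): no bracket -> illegal
(0,2): no bracket -> illegal
(0,3): flips 4 -> legal
(0,4): no bracket -> illegal
(0,5): no bracket -> illegal
(1,1): flips 2 -> legal
(1,5): no bracket -> illegal
(2,1): no bracket -> illegal
(2,4): no bracket -> illegal
(2,5): no bracket -> illegal
(3,1): no bracket -> illegal
(3,4): no bracket -> illegal
(4,1): no bracket -> illegal
(4,2): flips 1 -> legal
(4,5): no bracket -> illegal
(5,2): no bracket -> illegal

Answer: (0,3) (1,1) (4,2)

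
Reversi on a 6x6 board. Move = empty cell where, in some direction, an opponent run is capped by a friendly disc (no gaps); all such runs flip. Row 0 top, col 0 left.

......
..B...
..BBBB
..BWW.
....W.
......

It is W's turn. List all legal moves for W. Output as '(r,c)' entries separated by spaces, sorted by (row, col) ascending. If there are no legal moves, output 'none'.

(0,1): flips 2 -> legal
(0,2): no bracket -> illegal
(0,3): no bracket -> illegal
(1,1): flips 1 -> legal
(1,3): flips 1 -> legal
(1,4): flips 1 -> legal
(1,5): flips 1 -> legal
(2,1): no bracket -> illegal
(3,1): flips 1 -> legal
(3,5): no bracket -> illegal
(4,1): no bracket -> illegal
(4,2): no bracket -> illegal
(4,3): no bracket -> illegal

Answer: (0,1) (1,1) (1,3) (1,4) (1,5) (3,1)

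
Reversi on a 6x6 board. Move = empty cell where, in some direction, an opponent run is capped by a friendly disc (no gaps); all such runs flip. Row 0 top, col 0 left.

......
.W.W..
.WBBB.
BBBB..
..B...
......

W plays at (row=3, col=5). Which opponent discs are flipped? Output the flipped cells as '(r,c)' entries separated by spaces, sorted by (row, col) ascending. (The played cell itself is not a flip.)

Answer: (2,4)

Derivation:
Dir NW: opp run (2,4) capped by W -> flip
Dir N: first cell '.' (not opp) -> no flip
Dir NE: edge -> no flip
Dir W: first cell '.' (not opp) -> no flip
Dir E: edge -> no flip
Dir SW: first cell '.' (not opp) -> no flip
Dir S: first cell '.' (not opp) -> no flip
Dir SE: edge -> no flip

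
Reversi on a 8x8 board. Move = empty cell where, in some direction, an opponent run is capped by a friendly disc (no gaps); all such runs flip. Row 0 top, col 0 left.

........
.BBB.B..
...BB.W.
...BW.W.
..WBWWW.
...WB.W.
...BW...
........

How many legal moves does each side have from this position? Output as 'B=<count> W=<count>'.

-- B to move --
(1,6): no bracket -> illegal
(1,7): no bracket -> illegal
(2,5): flips 1 -> legal
(2,7): flips 2 -> legal
(3,1): no bracket -> illegal
(3,2): no bracket -> illegal
(3,5): flips 1 -> legal
(3,7): flips 1 -> legal
(4,1): flips 1 -> legal
(4,7): flips 3 -> legal
(5,1): flips 1 -> legal
(5,2): flips 1 -> legal
(5,5): flips 1 -> legal
(5,7): no bracket -> illegal
(6,2): no bracket -> illegal
(6,5): flips 1 -> legal
(6,6): no bracket -> illegal
(6,7): flips 3 -> legal
(7,3): no bracket -> illegal
(7,4): flips 1 -> legal
(7,5): no bracket -> illegal
B mobility = 12
-- W to move --
(0,0): no bracket -> illegal
(0,1): flips 2 -> legal
(0,2): no bracket -> illegal
(0,3): flips 4 -> legal
(0,4): flips 1 -> legal
(0,5): no bracket -> illegal
(0,6): flips 3 -> legal
(1,0): no bracket -> illegal
(1,4): flips 1 -> legal
(1,6): no bracket -> illegal
(2,0): no bracket -> illegal
(2,1): no bracket -> illegal
(2,2): flips 1 -> legal
(2,5): no bracket -> illegal
(3,2): flips 1 -> legal
(3,5): no bracket -> illegal
(5,2): flips 1 -> legal
(5,5): flips 1 -> legal
(6,2): flips 1 -> legal
(6,5): no bracket -> illegal
(7,2): flips 2 -> legal
(7,3): flips 1 -> legal
(7,4): no bracket -> illegal
W mobility = 12

Answer: B=12 W=12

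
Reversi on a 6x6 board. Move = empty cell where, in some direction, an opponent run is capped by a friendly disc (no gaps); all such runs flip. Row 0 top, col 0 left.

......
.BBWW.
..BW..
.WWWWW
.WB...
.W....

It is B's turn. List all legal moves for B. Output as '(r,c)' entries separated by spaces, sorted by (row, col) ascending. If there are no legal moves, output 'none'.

(0,2): no bracket -> illegal
(0,3): no bracket -> illegal
(0,4): flips 1 -> legal
(0,5): no bracket -> illegal
(1,5): flips 2 -> legal
(2,0): flips 1 -> legal
(2,1): no bracket -> illegal
(2,4): flips 2 -> legal
(2,5): no bracket -> illegal
(3,0): no bracket -> illegal
(4,0): flips 2 -> legal
(4,3): no bracket -> illegal
(4,4): flips 1 -> legal
(4,5): flips 2 -> legal
(5,0): no bracket -> illegal
(5,2): no bracket -> illegal

Answer: (0,4) (1,5) (2,0) (2,4) (4,0) (4,4) (4,5)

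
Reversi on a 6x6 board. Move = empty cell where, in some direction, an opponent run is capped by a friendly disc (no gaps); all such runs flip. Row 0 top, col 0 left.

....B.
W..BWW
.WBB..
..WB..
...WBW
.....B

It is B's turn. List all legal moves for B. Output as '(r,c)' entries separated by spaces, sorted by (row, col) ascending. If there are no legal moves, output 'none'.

(0,0): no bracket -> illegal
(0,1): no bracket -> illegal
(0,3): no bracket -> illegal
(0,5): flips 1 -> legal
(1,1): no bracket -> illegal
(1,2): no bracket -> illegal
(2,0): flips 1 -> legal
(2,4): flips 1 -> legal
(2,5): no bracket -> illegal
(3,0): no bracket -> illegal
(3,1): flips 1 -> legal
(3,4): no bracket -> illegal
(3,5): flips 1 -> legal
(4,1): flips 1 -> legal
(4,2): flips 2 -> legal
(5,2): no bracket -> illegal
(5,3): flips 1 -> legal
(5,4): no bracket -> illegal

Answer: (0,5) (2,0) (2,4) (3,1) (3,5) (4,1) (4,2) (5,3)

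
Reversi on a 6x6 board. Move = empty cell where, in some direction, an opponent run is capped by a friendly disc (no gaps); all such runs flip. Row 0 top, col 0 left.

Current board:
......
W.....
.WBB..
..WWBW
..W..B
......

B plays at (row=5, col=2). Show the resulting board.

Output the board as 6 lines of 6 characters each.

Answer: ......
W.....
.WBB..
..BWBW
..B..B
..B...

Derivation:
Place B at (5,2); scan 8 dirs for brackets.
Dir NW: first cell '.' (not opp) -> no flip
Dir N: opp run (4,2) (3,2) capped by B -> flip
Dir NE: first cell '.' (not opp) -> no flip
Dir W: first cell '.' (not opp) -> no flip
Dir E: first cell '.' (not opp) -> no flip
Dir SW: edge -> no flip
Dir S: edge -> no flip
Dir SE: edge -> no flip
All flips: (3,2) (4,2)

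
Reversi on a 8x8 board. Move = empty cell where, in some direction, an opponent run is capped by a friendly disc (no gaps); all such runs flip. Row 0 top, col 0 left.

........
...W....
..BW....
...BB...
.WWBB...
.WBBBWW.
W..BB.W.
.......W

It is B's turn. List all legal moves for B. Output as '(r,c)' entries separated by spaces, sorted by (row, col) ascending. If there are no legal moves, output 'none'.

Answer: (0,3) (0,4) (1,2) (2,4) (3,0) (3,1) (3,2) (4,0) (4,6) (5,0) (5,7)

Derivation:
(0,2): no bracket -> illegal
(0,3): flips 2 -> legal
(0,4): flips 1 -> legal
(1,2): flips 1 -> legal
(1,4): no bracket -> illegal
(2,4): flips 1 -> legal
(3,0): flips 1 -> legal
(3,1): flips 1 -> legal
(3,2): flips 1 -> legal
(4,0): flips 2 -> legal
(4,5): no bracket -> illegal
(4,6): flips 1 -> legal
(4,7): no bracket -> illegal
(5,0): flips 1 -> legal
(5,7): flips 2 -> legal
(6,1): no bracket -> illegal
(6,2): no bracket -> illegal
(6,5): no bracket -> illegal
(6,7): no bracket -> illegal
(7,0): no bracket -> illegal
(7,1): no bracket -> illegal
(7,5): no bracket -> illegal
(7,6): no bracket -> illegal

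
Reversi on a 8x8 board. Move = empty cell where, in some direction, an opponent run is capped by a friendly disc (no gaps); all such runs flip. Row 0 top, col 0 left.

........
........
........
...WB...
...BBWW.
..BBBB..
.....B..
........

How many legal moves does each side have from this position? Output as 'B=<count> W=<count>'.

-- B to move --
(2,2): flips 1 -> legal
(2,3): flips 1 -> legal
(2,4): no bracket -> illegal
(3,2): flips 1 -> legal
(3,5): flips 1 -> legal
(3,6): flips 1 -> legal
(3,7): flips 1 -> legal
(4,2): no bracket -> illegal
(4,7): flips 2 -> legal
(5,6): flips 1 -> legal
(5,7): no bracket -> illegal
B mobility = 8
-- W to move --
(2,3): flips 1 -> legal
(2,4): no bracket -> illegal
(2,5): no bracket -> illegal
(3,2): no bracket -> illegal
(3,5): flips 1 -> legal
(4,1): no bracket -> illegal
(4,2): flips 2 -> legal
(5,1): no bracket -> illegal
(5,6): no bracket -> illegal
(6,1): no bracket -> illegal
(6,2): no bracket -> illegal
(6,3): flips 3 -> legal
(6,4): flips 1 -> legal
(6,6): flips 2 -> legal
(7,4): no bracket -> illegal
(7,5): flips 2 -> legal
(7,6): no bracket -> illegal
W mobility = 7

Answer: B=8 W=7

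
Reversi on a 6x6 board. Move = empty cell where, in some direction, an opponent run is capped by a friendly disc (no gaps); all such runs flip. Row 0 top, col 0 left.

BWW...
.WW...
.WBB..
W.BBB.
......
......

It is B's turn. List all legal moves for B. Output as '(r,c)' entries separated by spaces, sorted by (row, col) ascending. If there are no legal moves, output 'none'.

Answer: (0,3) (1,0) (2,0)

Derivation:
(0,3): flips 2 -> legal
(1,0): flips 1 -> legal
(1,3): no bracket -> illegal
(2,0): flips 1 -> legal
(3,1): no bracket -> illegal
(4,0): no bracket -> illegal
(4,1): no bracket -> illegal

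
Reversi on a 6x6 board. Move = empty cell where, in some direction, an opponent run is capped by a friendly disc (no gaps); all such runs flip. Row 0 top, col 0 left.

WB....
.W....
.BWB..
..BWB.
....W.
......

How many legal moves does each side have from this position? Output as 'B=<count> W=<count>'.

Answer: B=3 W=7

Derivation:
-- B to move --
(0,2): no bracket -> illegal
(1,0): no bracket -> illegal
(1,2): flips 1 -> legal
(1,3): no bracket -> illegal
(2,0): no bracket -> illegal
(2,4): no bracket -> illegal
(3,1): no bracket -> illegal
(3,5): no bracket -> illegal
(4,2): no bracket -> illegal
(4,3): flips 1 -> legal
(4,5): no bracket -> illegal
(5,3): no bracket -> illegal
(5,4): flips 1 -> legal
(5,5): no bracket -> illegal
B mobility = 3
-- W to move --
(0,2): flips 1 -> legal
(1,0): no bracket -> illegal
(1,2): no bracket -> illegal
(1,3): flips 1 -> legal
(1,4): no bracket -> illegal
(2,0): flips 1 -> legal
(2,4): flips 2 -> legal
(2,5): no bracket -> illegal
(3,0): no bracket -> illegal
(3,1): flips 2 -> legal
(3,5): flips 1 -> legal
(4,1): no bracket -> illegal
(4,2): flips 1 -> legal
(4,3): no bracket -> illegal
(4,5): no bracket -> illegal
W mobility = 7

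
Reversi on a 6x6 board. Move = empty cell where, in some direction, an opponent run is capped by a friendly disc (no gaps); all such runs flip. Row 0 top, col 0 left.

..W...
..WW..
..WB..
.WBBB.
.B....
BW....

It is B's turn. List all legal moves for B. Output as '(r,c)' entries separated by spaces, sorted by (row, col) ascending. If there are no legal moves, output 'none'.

Answer: (0,1) (0,3) (1,1) (2,1) (3,0) (5,2)

Derivation:
(0,1): flips 1 -> legal
(0,3): flips 1 -> legal
(0,4): no bracket -> illegal
(1,1): flips 1 -> legal
(1,4): no bracket -> illegal
(2,0): no bracket -> illegal
(2,1): flips 2 -> legal
(2,4): no bracket -> illegal
(3,0): flips 1 -> legal
(4,0): no bracket -> illegal
(4,2): no bracket -> illegal
(5,2): flips 1 -> legal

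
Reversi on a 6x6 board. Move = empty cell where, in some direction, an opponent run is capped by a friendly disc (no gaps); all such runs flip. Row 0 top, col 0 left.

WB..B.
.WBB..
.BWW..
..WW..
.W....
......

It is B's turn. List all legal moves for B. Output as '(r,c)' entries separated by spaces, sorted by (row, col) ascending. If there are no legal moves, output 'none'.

(0,2): no bracket -> illegal
(1,0): flips 1 -> legal
(1,4): no bracket -> illegal
(2,0): no bracket -> illegal
(2,4): flips 2 -> legal
(3,0): no bracket -> illegal
(3,1): flips 1 -> legal
(3,4): flips 1 -> legal
(4,0): no bracket -> illegal
(4,2): flips 2 -> legal
(4,3): flips 3 -> legal
(4,4): no bracket -> illegal
(5,0): no bracket -> illegal
(5,1): no bracket -> illegal
(5,2): no bracket -> illegal

Answer: (1,0) (2,4) (3,1) (3,4) (4,2) (4,3)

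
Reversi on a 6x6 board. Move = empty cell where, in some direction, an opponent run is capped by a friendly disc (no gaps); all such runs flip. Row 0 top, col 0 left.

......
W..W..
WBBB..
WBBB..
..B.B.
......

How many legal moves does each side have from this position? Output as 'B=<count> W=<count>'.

Answer: B=2 W=6

Derivation:
-- B to move --
(0,0): no bracket -> illegal
(0,1): no bracket -> illegal
(0,2): no bracket -> illegal
(0,3): flips 1 -> legal
(0,4): flips 1 -> legal
(1,1): no bracket -> illegal
(1,2): no bracket -> illegal
(1,4): no bracket -> illegal
(2,4): no bracket -> illegal
(4,0): no bracket -> illegal
(4,1): no bracket -> illegal
B mobility = 2
-- W to move --
(1,1): no bracket -> illegal
(1,2): flips 1 -> legal
(1,4): no bracket -> illegal
(2,4): flips 3 -> legal
(3,4): flips 3 -> legal
(3,5): no bracket -> illegal
(4,0): flips 2 -> legal
(4,1): no bracket -> illegal
(4,3): flips 4 -> legal
(4,5): no bracket -> illegal
(5,1): no bracket -> illegal
(5,2): no bracket -> illegal
(5,3): flips 2 -> legal
(5,4): no bracket -> illegal
(5,5): no bracket -> illegal
W mobility = 6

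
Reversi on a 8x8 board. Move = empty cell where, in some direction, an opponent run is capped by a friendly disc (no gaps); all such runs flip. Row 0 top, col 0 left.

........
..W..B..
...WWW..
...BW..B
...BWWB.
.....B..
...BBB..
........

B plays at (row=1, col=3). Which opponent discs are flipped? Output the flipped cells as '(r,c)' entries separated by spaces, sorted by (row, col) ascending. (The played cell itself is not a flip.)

Answer: (2,3)

Derivation:
Dir NW: first cell '.' (not opp) -> no flip
Dir N: first cell '.' (not opp) -> no flip
Dir NE: first cell '.' (not opp) -> no flip
Dir W: opp run (1,2), next='.' -> no flip
Dir E: first cell '.' (not opp) -> no flip
Dir SW: first cell '.' (not opp) -> no flip
Dir S: opp run (2,3) capped by B -> flip
Dir SE: opp run (2,4), next='.' -> no flip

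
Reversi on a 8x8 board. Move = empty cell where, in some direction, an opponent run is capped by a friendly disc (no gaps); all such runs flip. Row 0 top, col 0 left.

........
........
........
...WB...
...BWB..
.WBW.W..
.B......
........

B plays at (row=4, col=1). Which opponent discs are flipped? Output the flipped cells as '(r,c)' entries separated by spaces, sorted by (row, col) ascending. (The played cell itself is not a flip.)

Dir NW: first cell '.' (not opp) -> no flip
Dir N: first cell '.' (not opp) -> no flip
Dir NE: first cell '.' (not opp) -> no flip
Dir W: first cell '.' (not opp) -> no flip
Dir E: first cell '.' (not opp) -> no flip
Dir SW: first cell '.' (not opp) -> no flip
Dir S: opp run (5,1) capped by B -> flip
Dir SE: first cell 'B' (not opp) -> no flip

Answer: (5,1)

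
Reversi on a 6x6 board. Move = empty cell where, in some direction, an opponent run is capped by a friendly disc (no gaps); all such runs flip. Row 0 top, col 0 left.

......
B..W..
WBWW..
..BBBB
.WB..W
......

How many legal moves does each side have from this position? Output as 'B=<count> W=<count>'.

-- B to move --
(0,2): no bracket -> illegal
(0,3): flips 2 -> legal
(0,4): no bracket -> illegal
(1,1): flips 1 -> legal
(1,2): flips 2 -> legal
(1,4): flips 1 -> legal
(2,4): flips 2 -> legal
(3,0): flips 1 -> legal
(3,1): no bracket -> illegal
(4,0): flips 1 -> legal
(4,4): no bracket -> illegal
(5,0): flips 1 -> legal
(5,1): no bracket -> illegal
(5,2): no bracket -> illegal
(5,4): no bracket -> illegal
(5,5): flips 1 -> legal
B mobility = 9
-- W to move --
(0,0): flips 1 -> legal
(0,1): no bracket -> illegal
(1,1): no bracket -> illegal
(1,2): no bracket -> illegal
(2,4): no bracket -> illegal
(2,5): flips 1 -> legal
(3,0): no bracket -> illegal
(3,1): no bracket -> illegal
(4,3): flips 2 -> legal
(4,4): flips 1 -> legal
(5,1): no bracket -> illegal
(5,2): flips 2 -> legal
(5,3): no bracket -> illegal
W mobility = 5

Answer: B=9 W=5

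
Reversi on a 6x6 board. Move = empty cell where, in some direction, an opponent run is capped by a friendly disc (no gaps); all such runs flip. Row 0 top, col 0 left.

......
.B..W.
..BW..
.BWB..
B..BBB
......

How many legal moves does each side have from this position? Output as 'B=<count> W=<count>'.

Answer: B=4 W=6

Derivation:
-- B to move --
(0,3): no bracket -> illegal
(0,4): no bracket -> illegal
(0,5): no bracket -> illegal
(1,2): no bracket -> illegal
(1,3): flips 1 -> legal
(1,5): no bracket -> illegal
(2,1): flips 1 -> legal
(2,4): flips 1 -> legal
(2,5): no bracket -> illegal
(3,4): no bracket -> illegal
(4,1): no bracket -> illegal
(4,2): flips 1 -> legal
B mobility = 4
-- W to move --
(0,0): no bracket -> illegal
(0,1): no bracket -> illegal
(0,2): no bracket -> illegal
(1,0): no bracket -> illegal
(1,2): flips 1 -> legal
(1,3): no bracket -> illegal
(2,0): no bracket -> illegal
(2,1): flips 1 -> legal
(2,4): no bracket -> illegal
(3,0): flips 1 -> legal
(3,4): flips 1 -> legal
(3,5): no bracket -> illegal
(4,1): no bracket -> illegal
(4,2): no bracket -> illegal
(5,0): no bracket -> illegal
(5,1): no bracket -> illegal
(5,2): no bracket -> illegal
(5,3): flips 2 -> legal
(5,4): flips 1 -> legal
(5,5): no bracket -> illegal
W mobility = 6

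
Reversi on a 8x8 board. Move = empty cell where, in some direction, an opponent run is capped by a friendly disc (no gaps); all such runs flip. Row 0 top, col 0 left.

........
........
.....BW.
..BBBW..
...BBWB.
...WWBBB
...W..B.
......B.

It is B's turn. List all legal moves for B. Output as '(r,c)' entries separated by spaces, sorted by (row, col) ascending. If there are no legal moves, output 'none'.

(1,5): no bracket -> illegal
(1,6): no bracket -> illegal
(1,7): flips 2 -> legal
(2,4): flips 1 -> legal
(2,7): flips 1 -> legal
(3,6): flips 1 -> legal
(3,7): no bracket -> illegal
(4,2): no bracket -> illegal
(5,2): flips 2 -> legal
(6,2): flips 1 -> legal
(6,4): flips 1 -> legal
(6,5): flips 1 -> legal
(7,2): no bracket -> illegal
(7,3): flips 2 -> legal
(7,4): no bracket -> illegal

Answer: (1,7) (2,4) (2,7) (3,6) (5,2) (6,2) (6,4) (6,5) (7,3)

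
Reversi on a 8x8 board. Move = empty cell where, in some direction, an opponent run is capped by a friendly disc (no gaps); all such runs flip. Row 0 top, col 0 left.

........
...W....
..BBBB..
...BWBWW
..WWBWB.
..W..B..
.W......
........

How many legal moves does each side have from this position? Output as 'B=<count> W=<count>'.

-- B to move --
(0,2): flips 1 -> legal
(0,3): flips 1 -> legal
(0,4): flips 1 -> legal
(1,2): no bracket -> illegal
(1,4): no bracket -> illegal
(2,6): flips 1 -> legal
(2,7): no bracket -> illegal
(3,1): no bracket -> illegal
(3,2): no bracket -> illegal
(4,1): flips 2 -> legal
(4,7): flips 1 -> legal
(5,0): no bracket -> illegal
(5,1): flips 1 -> legal
(5,3): flips 1 -> legal
(5,4): no bracket -> illegal
(5,6): flips 2 -> legal
(6,0): no bracket -> illegal
(6,2): no bracket -> illegal
(6,3): no bracket -> illegal
(7,0): flips 4 -> legal
(7,1): no bracket -> illegal
(7,2): no bracket -> illegal
B mobility = 10
-- W to move --
(1,1): no bracket -> illegal
(1,2): flips 1 -> legal
(1,4): flips 2 -> legal
(1,5): flips 4 -> legal
(1,6): flips 1 -> legal
(2,1): no bracket -> illegal
(2,6): no bracket -> illegal
(3,1): flips 1 -> legal
(3,2): flips 1 -> legal
(4,7): flips 1 -> legal
(5,3): no bracket -> illegal
(5,4): flips 1 -> legal
(5,6): flips 1 -> legal
(5,7): flips 3 -> legal
(6,4): flips 2 -> legal
(6,5): flips 1 -> legal
(6,6): no bracket -> illegal
W mobility = 12

Answer: B=10 W=12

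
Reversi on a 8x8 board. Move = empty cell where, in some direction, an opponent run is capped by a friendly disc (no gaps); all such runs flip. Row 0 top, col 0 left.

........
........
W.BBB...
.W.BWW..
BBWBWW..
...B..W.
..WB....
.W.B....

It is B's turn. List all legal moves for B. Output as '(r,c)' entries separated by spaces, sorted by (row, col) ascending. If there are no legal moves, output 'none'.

(1,0): no bracket -> illegal
(1,1): no bracket -> illegal
(2,1): flips 1 -> legal
(2,5): flips 1 -> legal
(2,6): flips 2 -> legal
(3,0): no bracket -> illegal
(3,2): no bracket -> illegal
(3,6): flips 2 -> legal
(4,6): flips 3 -> legal
(4,7): no bracket -> illegal
(5,1): flips 2 -> legal
(5,2): no bracket -> illegal
(5,4): flips 2 -> legal
(5,5): flips 1 -> legal
(5,7): no bracket -> illegal
(6,0): no bracket -> illegal
(6,1): flips 1 -> legal
(6,5): no bracket -> illegal
(6,6): no bracket -> illegal
(6,7): flips 3 -> legal
(7,0): no bracket -> illegal
(7,2): no bracket -> illegal

Answer: (2,1) (2,5) (2,6) (3,6) (4,6) (5,1) (5,4) (5,5) (6,1) (6,7)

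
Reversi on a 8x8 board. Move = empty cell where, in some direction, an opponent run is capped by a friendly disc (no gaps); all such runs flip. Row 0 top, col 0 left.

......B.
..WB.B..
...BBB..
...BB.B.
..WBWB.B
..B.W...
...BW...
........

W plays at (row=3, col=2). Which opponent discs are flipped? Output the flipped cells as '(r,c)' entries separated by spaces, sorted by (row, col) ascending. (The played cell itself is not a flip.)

Answer: (4,3)

Derivation:
Dir NW: first cell '.' (not opp) -> no flip
Dir N: first cell '.' (not opp) -> no flip
Dir NE: opp run (2,3), next='.' -> no flip
Dir W: first cell '.' (not opp) -> no flip
Dir E: opp run (3,3) (3,4), next='.' -> no flip
Dir SW: first cell '.' (not opp) -> no flip
Dir S: first cell 'W' (not opp) -> no flip
Dir SE: opp run (4,3) capped by W -> flip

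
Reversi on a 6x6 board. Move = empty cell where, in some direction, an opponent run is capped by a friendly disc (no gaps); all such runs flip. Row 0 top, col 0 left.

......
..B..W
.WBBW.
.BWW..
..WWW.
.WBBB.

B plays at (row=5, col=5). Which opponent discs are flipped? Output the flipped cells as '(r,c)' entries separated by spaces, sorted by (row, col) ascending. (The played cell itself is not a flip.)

Dir NW: opp run (4,4) (3,3) capped by B -> flip
Dir N: first cell '.' (not opp) -> no flip
Dir NE: edge -> no flip
Dir W: first cell 'B' (not opp) -> no flip
Dir E: edge -> no flip
Dir SW: edge -> no flip
Dir S: edge -> no flip
Dir SE: edge -> no flip

Answer: (3,3) (4,4)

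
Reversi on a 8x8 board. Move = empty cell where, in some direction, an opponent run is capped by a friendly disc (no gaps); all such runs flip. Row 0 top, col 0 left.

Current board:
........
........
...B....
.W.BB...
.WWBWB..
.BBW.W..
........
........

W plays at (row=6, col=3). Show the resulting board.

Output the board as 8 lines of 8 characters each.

Place W at (6,3); scan 8 dirs for brackets.
Dir NW: opp run (5,2) capped by W -> flip
Dir N: first cell 'W' (not opp) -> no flip
Dir NE: first cell '.' (not opp) -> no flip
Dir W: first cell '.' (not opp) -> no flip
Dir E: first cell '.' (not opp) -> no flip
Dir SW: first cell '.' (not opp) -> no flip
Dir S: first cell '.' (not opp) -> no flip
Dir SE: first cell '.' (not opp) -> no flip
All flips: (5,2)

Answer: ........
........
...B....
.W.BB...
.WWBWB..
.BWW.W..
...W....
........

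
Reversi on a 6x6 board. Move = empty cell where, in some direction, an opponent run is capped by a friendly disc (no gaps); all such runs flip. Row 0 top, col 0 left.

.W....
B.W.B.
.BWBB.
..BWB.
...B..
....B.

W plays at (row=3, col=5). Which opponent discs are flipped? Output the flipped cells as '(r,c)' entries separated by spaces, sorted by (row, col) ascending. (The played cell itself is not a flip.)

Dir NW: opp run (2,4), next='.' -> no flip
Dir N: first cell '.' (not opp) -> no flip
Dir NE: edge -> no flip
Dir W: opp run (3,4) capped by W -> flip
Dir E: edge -> no flip
Dir SW: first cell '.' (not opp) -> no flip
Dir S: first cell '.' (not opp) -> no flip
Dir SE: edge -> no flip

Answer: (3,4)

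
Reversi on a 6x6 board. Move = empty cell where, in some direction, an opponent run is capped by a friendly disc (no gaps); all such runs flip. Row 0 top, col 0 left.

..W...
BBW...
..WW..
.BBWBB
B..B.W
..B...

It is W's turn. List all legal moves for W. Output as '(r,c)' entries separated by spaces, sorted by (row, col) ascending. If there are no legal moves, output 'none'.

Answer: (0,0) (2,0) (2,5) (3,0) (4,1) (4,2) (5,3)

Derivation:
(0,0): flips 1 -> legal
(0,1): no bracket -> illegal
(2,0): flips 1 -> legal
(2,1): no bracket -> illegal
(2,4): no bracket -> illegal
(2,5): flips 1 -> legal
(3,0): flips 2 -> legal
(4,1): flips 1 -> legal
(4,2): flips 1 -> legal
(4,4): no bracket -> illegal
(5,0): no bracket -> illegal
(5,1): no bracket -> illegal
(5,3): flips 1 -> legal
(5,4): no bracket -> illegal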